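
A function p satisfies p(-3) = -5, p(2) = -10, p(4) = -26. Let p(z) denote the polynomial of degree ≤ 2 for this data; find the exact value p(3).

L_0(3) = (1)·(-1)/[(-5)·(-7)] = -1/35
L_1(3) = (6)·(-1)/[(5)·(-2)] = 3/5
L_2(3) = (6)·(1)/[(7)·(2)] = 3/7
Sum: (-5)·(-1/35) + (-10)·(3/5) + (-26)·(3/7) = -17

-17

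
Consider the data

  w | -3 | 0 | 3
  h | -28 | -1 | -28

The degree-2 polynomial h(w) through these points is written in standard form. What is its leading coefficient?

The leading coefficient equals the top divided difference h[-3,0,3].
h[-3,0] = (-1 - (-28)) / (0 - (-3)) = 9
h[0,3] = (-28 - (-1)) / (3 - 0) = -9
h[-3,0,3] = (-9 - 9) / (3 - (-3)) = -3

-3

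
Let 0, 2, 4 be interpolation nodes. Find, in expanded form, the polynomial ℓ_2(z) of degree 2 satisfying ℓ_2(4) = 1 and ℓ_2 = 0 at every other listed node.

ℓ_2(z) = (1/8)z^2 - (1/4)z

ℓ_2(z) = z(z - 2) / [(4)·(2)]
       = (z^2 - 2z) / (8)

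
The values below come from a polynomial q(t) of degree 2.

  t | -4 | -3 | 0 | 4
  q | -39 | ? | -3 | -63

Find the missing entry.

-21

The 3 known values determine q uniquely (degree ≤ 2).
L_0(-3) = (-3)·(-7)/[(-4)·(-8)] = 21/32
L_1(-3) = (1)·(-7)/[(4)·(-4)] = 7/16
L_2(-3) = (1)·(-3)/[(8)·(4)] = -3/32
Sum: (-39)·(21/32) + (-3)·(7/16) + (-63)·(-3/32) = -21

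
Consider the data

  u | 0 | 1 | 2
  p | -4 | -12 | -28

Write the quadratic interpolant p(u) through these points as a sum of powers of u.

p(u) = -4u^2 - 4u - 4

Newton's divided differences:
p[0,1] = (-12 - (-4)) / (1 - 0) = -8
p[1,2] = (-28 - (-12)) / (2 - 1) = -16
p[0,1,2] = (-16 - (-8)) / (2 - 0) = -4
p(u) = -4 + (-8)·u + (-4)·u(u - 1)
Expanding: p(u) = -4u^2 - 4u - 4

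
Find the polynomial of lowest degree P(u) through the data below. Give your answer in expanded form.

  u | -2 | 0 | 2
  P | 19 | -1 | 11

P(u) = 4u^2 - 2u - 1

Newton's divided differences:
P[-2,0] = (-1 - 19) / (0 - (-2)) = -10
P[0,2] = (11 - (-1)) / (2 - 0) = 6
P[-2,0,2] = (6 - (-10)) / (2 - (-2)) = 4
P(u) = 19 + (-10)·(u + 2) + 4·(u + 2)u
Expanding: P(u) = 4u^2 - 2u - 1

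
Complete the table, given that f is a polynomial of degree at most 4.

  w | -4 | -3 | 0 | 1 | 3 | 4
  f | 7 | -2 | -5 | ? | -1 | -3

-121/42

The 5 known values determine f uniquely (degree ≤ 4).
Evaluate each Lagrange basis at w = 1:
L_0(1) = (4)·(1)·(-2)·(-3)/[(-1)·(-4)·(-7)·(-8)] = 3/28
L_1(1) = (5)·(1)·(-2)·(-3)/[(1)·(-3)·(-6)·(-7)] = -5/21
L_2(1) = (5)·(4)·(-2)·(-3)/[(4)·(3)·(-3)·(-4)] = 5/6
L_3(1) = (5)·(4)·(1)·(-3)/[(7)·(6)·(3)·(-1)] = 10/21
L_4(1) = (5)·(4)·(1)·(-2)/[(8)·(7)·(4)·(1)] = -5/28
Sum: 7·(3/28) + (-2)·(-5/21) + (-5)·(5/6) + (-1)·(10/21) + (-3)·(-5/28) = -121/42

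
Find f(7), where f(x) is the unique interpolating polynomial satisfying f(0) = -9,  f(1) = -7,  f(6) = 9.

67/5

Evaluate each Lagrange basis at x = 7:
L_0(7) = (6)·(1)/[(-1)·(-6)] = 1
L_1(7) = (7)·(1)/[(1)·(-5)] = -7/5
L_2(7) = (7)·(6)/[(6)·(5)] = 7/5
Sum: (-9)·(1) + (-7)·(-7/5) + 9·(7/5) = 67/5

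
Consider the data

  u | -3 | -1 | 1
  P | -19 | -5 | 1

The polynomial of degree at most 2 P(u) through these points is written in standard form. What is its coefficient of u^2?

-1

L_0(u) = (u + 1)(u - 1) / [8] = (1/8)u^2 - 1/8
L_1(u) = (u + 3)(u - 1) / [-4] = -(1/4)u^2 - (1/2)u + 3/4
L_2(u) = (u + 3)(u + 1) / [8] = (1/8)u^2 + (1/2)u + 3/8
P(u) = (-19)·L_0 + (-5)·L_1 + 1·L_2
Only the coefficient of u^2 is needed; take it from each L_i and combine:
(-19)·(1/8) + (-5)·(-1/4) + 1·(1/8) = -1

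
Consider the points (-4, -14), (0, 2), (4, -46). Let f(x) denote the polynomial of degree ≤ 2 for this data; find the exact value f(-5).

-28

Evaluate each Lagrange basis at x = -5:
L_0(-5) = (-5)·(-9)/[(-4)·(-8)] = 45/32
L_1(-5) = (-1)·(-9)/[(4)·(-4)] = -9/16
L_2(-5) = (-1)·(-5)/[(8)·(4)] = 5/32
Sum: (-14)·(45/32) + 2·(-9/16) + (-46)·(5/32) = -28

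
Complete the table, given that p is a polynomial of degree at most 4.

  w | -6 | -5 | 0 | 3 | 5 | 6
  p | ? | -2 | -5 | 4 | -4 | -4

The 5 known values determine p uniquely (degree ≤ 4).
Evaluate each Lagrange basis at w = -6:
L_0(-6) = (-6)·(-9)·(-11)·(-12)/[(-5)·(-8)·(-10)·(-11)] = 81/50
L_1(-6) = (-1)·(-9)·(-11)·(-12)/[(5)·(-3)·(-5)·(-6)] = -66/25
L_2(-6) = (-1)·(-6)·(-11)·(-12)/[(8)·(3)·(-2)·(-3)] = 11/2
L_3(-6) = (-1)·(-6)·(-9)·(-12)/[(10)·(5)·(2)·(-1)] = -162/25
L_4(-6) = (-1)·(-6)·(-9)·(-11)/[(11)·(6)·(3)·(1)] = 3
Sum: (-2)·(81/50) + (-5)·(-66/25) + 4·(11/2) + (-4)·(-162/25) + (-4)·(3) = 1147/25

1147/25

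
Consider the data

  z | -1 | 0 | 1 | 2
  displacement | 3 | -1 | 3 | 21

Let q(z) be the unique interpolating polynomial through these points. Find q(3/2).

L_0(3/2) = (3/2)·(1/2)·(-1/2)/[(-1)·(-2)·(-3)] = 1/16
L_1(3/2) = (5/2)·(1/2)·(-1/2)/[(1)·(-1)·(-2)] = -5/16
L_2(3/2) = (5/2)·(3/2)·(-1/2)/[(2)·(1)·(-1)] = 15/16
L_3(3/2) = (5/2)·(3/2)·(1/2)/[(3)·(2)·(1)] = 5/16
Sum: 3·(1/16) + (-1)·(-5/16) + 3·(15/16) + 21·(5/16) = 79/8

79/8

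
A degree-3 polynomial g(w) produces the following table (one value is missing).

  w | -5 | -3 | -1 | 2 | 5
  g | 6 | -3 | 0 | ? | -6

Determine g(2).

The 4 known values determine g uniquely (degree ≤ 3).
L_0(2) = (5)·(3)·(-3)/[(-2)·(-4)·(-10)] = 9/16
L_1(2) = (7)·(3)·(-3)/[(2)·(-2)·(-8)] = -63/32
L_2(2) = (7)·(5)·(-3)/[(4)·(2)·(-6)] = 35/16
L_3(2) = (7)·(5)·(3)/[(10)·(8)·(6)] = 7/32
Sum: 6·(9/16) + (-3)·(-63/32) + 0 + (-6)·(7/32) = 255/32

255/32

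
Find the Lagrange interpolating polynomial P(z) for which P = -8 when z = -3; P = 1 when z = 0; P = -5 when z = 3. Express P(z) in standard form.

Build the Lagrange basis polynomials:
L_0(z) = z(z - 3) / [18] = (1/18)z^2 - (1/6)z
L_1(z) = (z + 3)(z - 3) / [-9] = -(1/9)z^2 + 1
L_2(z) = (z + 3)z / [18] = (1/18)z^2 + (1/6)z
P(z) = (-8)·L_0 + 1·L_1 + (-5)·L_2
  (-8)·L_0(z) = -(4/9)z^2 + (4/3)z
  1·L_1(z) = -(1/9)z^2 + 1
  (-5)·L_2(z) = -(5/18)z^2 - (5/6)z
Adding term by term: -(5/6)z^2 + (1/2)z + 1

P(z) = -(5/6)z^2 + (1/2)z + 1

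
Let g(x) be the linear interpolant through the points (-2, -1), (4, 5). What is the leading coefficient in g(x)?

Build the Lagrange basis polynomials:
L_0(x) = (x - 4) / [-6] = -(1/6)x + 2/3
L_1(x) = (x + 2) / [6] = (1/6)x + 1/3
g(x) = (-1)·L_0 + 5·L_1
Only the coefficient of x is needed; take it from each L_i and combine:
(-1)·(-1/6) + 5·(1/6) = 1

1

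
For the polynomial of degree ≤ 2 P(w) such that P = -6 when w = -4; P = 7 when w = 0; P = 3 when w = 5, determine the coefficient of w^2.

Build the Lagrange basis polynomials:
L_0(w) = w(w - 5) / [36] = (1/36)w^2 - (5/36)w
L_1(w) = (w + 4)(w - 5) / [-20] = -(1/20)w^2 + (1/20)w + 1
L_2(w) = (w + 4)w / [45] = (1/45)w^2 + (4/45)w
P(w) = (-6)·L_0 + 7·L_1 + 3·L_2
Only the coefficient of w^2 is needed; take it from each L_i and combine:
(-6)·(1/36) + 7·(-1/20) + 3·(1/45) = -9/20

-9/20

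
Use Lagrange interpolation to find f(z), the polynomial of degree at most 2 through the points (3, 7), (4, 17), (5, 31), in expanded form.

f(z) = 2z^2 - 4z + 1

Build the Lagrange basis polynomials:
L_0(z) = (z - 4)(z - 5) / [2] = (1/2)z^2 - (9/2)z + 10
L_1(z) = (z - 3)(z - 5) / [-1] = -z^2 + 8z - 15
L_2(z) = (z - 3)(z - 4) / [2] = (1/2)z^2 - (7/2)z + 6
f(z) = 7·L_0 + 17·L_1 + 31·L_2
  7·L_0(z) = (7/2)z^2 - (63/2)z + 70
  17·L_1(z) = -17z^2 + 136z - 255
  31·L_2(z) = (31/2)z^2 - (217/2)z + 186
Adding term by term: 2z^2 - 4z + 1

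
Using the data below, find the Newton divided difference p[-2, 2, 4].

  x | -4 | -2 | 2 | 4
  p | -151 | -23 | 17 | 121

7

p[-2,2] = (17 - (-23)) / (2 - (-2)) = 10
p[2,4] = (121 - 17) / (4 - 2) = 52
p[-2,2,4] = (52 - 10) / (4 - (-2)) = 7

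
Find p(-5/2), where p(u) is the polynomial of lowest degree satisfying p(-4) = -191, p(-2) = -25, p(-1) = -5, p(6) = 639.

-379/8

L_0(-5/2) = (-1/2)·(-3/2)·(-17/2)/[(-2)·(-3)·(-10)] = 17/160
L_1(-5/2) = (3/2)·(-3/2)·(-17/2)/[(2)·(-1)·(-8)] = 153/128
L_2(-5/2) = (3/2)·(-1/2)·(-17/2)/[(3)·(1)·(-7)] = -17/56
L_3(-5/2) = (3/2)·(-1/2)·(-3/2)/[(10)·(8)·(7)] = 9/4480
Sum: (-191)·(17/160) + (-25)·(153/128) + (-5)·(-17/56) + 639·(9/4480) = -379/8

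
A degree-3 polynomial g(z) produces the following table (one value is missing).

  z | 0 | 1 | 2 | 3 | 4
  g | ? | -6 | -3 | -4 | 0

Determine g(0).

The 4 known values determine g uniquely (degree ≤ 3).
Evaluate each Lagrange basis at z = 0:
L_0(0) = (-2)·(-3)·(-4)/[(-1)·(-2)·(-3)] = 4
L_1(0) = (-1)·(-3)·(-4)/[(1)·(-1)·(-2)] = -6
L_2(0) = (-1)·(-2)·(-4)/[(2)·(1)·(-1)] = 4
L_3(0) = (-1)·(-2)·(-3)/[(3)·(2)·(1)] = -1
Sum: (-6)·(4) + (-3)·(-6) + (-4)·(4) + 0 = -22

-22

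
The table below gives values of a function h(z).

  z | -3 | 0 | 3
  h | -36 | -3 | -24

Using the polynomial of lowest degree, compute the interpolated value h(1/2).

Using Newton's divided-difference form:
h[-3,0] = (-3 - (-36)) / (0 - (-3)) = 11
h[0,3] = (-24 - (-3)) / (3 - 0) = -7
h[-3,0,3] = (-7 - 11) / (3 - (-3)) = -3
h(1/2) = -36 + 11·(7/2) + (-3)·(7/2)·(1/2) = -11/4

-11/4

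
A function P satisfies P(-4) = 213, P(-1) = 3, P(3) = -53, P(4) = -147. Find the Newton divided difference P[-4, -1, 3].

P[-4,-1] = (3 - 213) / (-1 - (-4)) = -70
P[-1,3] = (-53 - 3) / (3 - (-1)) = -14
P[-4,-1,3] = (-14 - (-70)) / (3 - (-4)) = 8

8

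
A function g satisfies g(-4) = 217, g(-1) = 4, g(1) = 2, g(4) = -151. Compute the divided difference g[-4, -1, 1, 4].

-3

g[-4,-1] = (4 - 217) / (-1 - (-4)) = -71
g[-1,1] = (2 - 4) / (1 - (-1)) = -1
g[1,4] = (-151 - 2) / (4 - 1) = -51
g[-4,-1,1] = (-1 - (-71)) / (1 - (-4)) = 14
g[-1,1,4] = (-51 - (-1)) / (4 - (-1)) = -10
g[-4,-1,1,4] = (-10 - 14) / (4 - (-4)) = -3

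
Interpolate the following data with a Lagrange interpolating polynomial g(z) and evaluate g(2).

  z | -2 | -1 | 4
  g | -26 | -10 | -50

-10

Evaluate each Lagrange basis at z = 2:
L_0(2) = (3)·(-2)/[(-1)·(-6)] = -1
L_1(2) = (4)·(-2)/[(1)·(-5)] = 8/5
L_2(2) = (4)·(3)/[(6)·(5)] = 2/5
Sum: (-26)·(-1) + (-10)·(8/5) + (-50)·(2/5) = -10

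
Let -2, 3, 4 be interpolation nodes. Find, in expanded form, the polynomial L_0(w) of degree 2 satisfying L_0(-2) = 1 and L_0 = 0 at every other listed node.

L_0(w) = (w - 3)(w - 4) / [(-5)·(-6)]
       = (w^2 - 7w + 12) / (30)

L_0(w) = (1/30)w^2 - (7/30)w + 2/5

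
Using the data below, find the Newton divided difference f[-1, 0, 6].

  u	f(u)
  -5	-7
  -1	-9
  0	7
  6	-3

-53/21

f[-1,0] = (7 - (-9)) / (0 - (-1)) = 16
f[0,6] = (-3 - 7) / (6 - 0) = -5/3
f[-1,0,6] = (-5/3 - 16) / (6 - (-1)) = -53/21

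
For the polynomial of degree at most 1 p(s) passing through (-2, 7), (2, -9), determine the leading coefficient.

Build the Lagrange basis polynomials:
L_0(s) = (s - 2) / [-4] = -(1/4)s + 1/2
L_1(s) = (s + 2) / [4] = (1/4)s + 1/2
p(s) = 7·L_0 + (-9)·L_1
Only the coefficient of s is needed; take it from each L_i and combine:
7·(-1/4) + (-9)·(1/4) = -4

-4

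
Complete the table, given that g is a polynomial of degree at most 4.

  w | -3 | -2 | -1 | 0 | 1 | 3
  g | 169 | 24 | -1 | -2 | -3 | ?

The 5 known values determine g uniquely (degree ≤ 4).
Evaluate each Lagrange basis at w = 3:
L_0(3) = (5)·(4)·(3)·(2)/[(-1)·(-2)·(-3)·(-4)] = 5
L_1(3) = (6)·(4)·(3)·(2)/[(1)·(-1)·(-2)·(-3)] = -24
L_2(3) = (6)·(5)·(3)·(2)/[(2)·(1)·(-1)·(-2)] = 45
L_3(3) = (6)·(5)·(4)·(2)/[(3)·(2)·(1)·(-1)] = -40
L_4(3) = (6)·(5)·(4)·(3)/[(4)·(3)·(2)·(1)] = 15
Sum: 169·(5) + 24·(-24) + (-1)·(45) + (-2)·(-40) + (-3)·(15) = 259

259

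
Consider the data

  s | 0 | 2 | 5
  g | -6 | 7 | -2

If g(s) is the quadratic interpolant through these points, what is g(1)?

12/5

Using Newton's divided-difference form:
g[0,2] = (7 - (-6)) / (2 - 0) = 13/2
g[2,5] = (-2 - 7) / (5 - 2) = -3
g[0,2,5] = (-3 - 13/2) / (5 - 0) = -19/10
g(1) = -6 + (13/2)·(1) + (-19/10)·(1)·(-1) = 12/5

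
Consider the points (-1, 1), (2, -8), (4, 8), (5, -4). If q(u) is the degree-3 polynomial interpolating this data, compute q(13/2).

Evaluate each Lagrange basis at u = 13/2:
L_0(13/2) = (9/2)·(5/2)·(3/2)/[(-3)·(-5)·(-6)] = -3/16
L_1(13/2) = (15/2)·(5/2)·(3/2)/[(3)·(-2)·(-3)] = 25/16
L_2(13/2) = (15/2)·(9/2)·(3/2)/[(5)·(2)·(-1)] = -81/16
L_3(13/2) = (15/2)·(9/2)·(5/2)/[(6)·(3)·(1)] = 75/16
Sum: 1·(-3/16) + (-8)·(25/16) + 8·(-81/16) + (-4)·(75/16) = -1151/16

-1151/16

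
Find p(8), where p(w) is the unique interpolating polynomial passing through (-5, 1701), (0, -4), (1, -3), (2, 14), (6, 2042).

Using Newton's divided-difference form:
p[-5,0] = (-4 - 1701) / (0 - (-5)) = -341
p[0,1] = (-3 - (-4)) / (1 - 0) = 1
p[1,2] = (14 - (-3)) / (2 - 1) = 17
p[2,6] = (2042 - 14) / (6 - 2) = 507
p[-5,0,1] = (1 - (-341)) / (1 - (-5)) = 57
p[0,1,2] = (17 - 1) / (2 - 0) = 8
p[1,2,6] = (507 - 17) / (6 - 1) = 98
p[-5,0,1,2] = (8 - 57) / (2 - (-5)) = -7
p[0,1,2,6] = (98 - 8) / (6 - 0) = 15
p[-5,0,1,2,6] = (15 - (-7)) / (6 - (-5)) = 2
p(8) = 1701 + (-341)·(13) + 57·(13)·(8) + (-7)·(13)·(8)·(7) + 2·(13)·(8)·(7)·(6) = 6836

6836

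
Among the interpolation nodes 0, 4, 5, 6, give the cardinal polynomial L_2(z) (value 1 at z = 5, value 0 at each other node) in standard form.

L_2(z) = -(1/5)z^3 + 2z^2 - (24/5)z

L_2(z) = z(z - 4)(z - 6) / [(5)·(1)·(-1)]
       = (z^3 - 10z^2 + 24z) / (-5)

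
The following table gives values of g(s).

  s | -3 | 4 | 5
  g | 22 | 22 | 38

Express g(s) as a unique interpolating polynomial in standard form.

g(s) = 2s^2 - 2s - 2

Newton's divided differences:
g[-3,4] = (22 - 22) / (4 - (-3)) = 0
g[4,5] = (38 - 22) / (5 - 4) = 16
g[-3,4,5] = (16 - 0) / (5 - (-3)) = 2
g(s) = 22 + 2·(s + 3)(s - 4)
Expanding: g(s) = 2s^2 - 2s - 2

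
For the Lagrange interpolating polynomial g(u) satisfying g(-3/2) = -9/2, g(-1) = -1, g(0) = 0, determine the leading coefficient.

L_0(u) = (u + 1)u / [3/4] = (4/3)u^2 + (4/3)u
L_1(u) = (u + 3/2)u / [-1/2] = -2u^2 - 3u
L_2(u) = (u + 3/2)(u + 1) / [3/2] = (2/3)u^2 + (5/3)u + 1
g(u) = (-9/2)·L_0 + (-1)·L_1 + 0·L_2
Only the coefficient of u^2 is needed; take it from each L_i and combine:
(-9/2)·(4/3) + (-1)·(-2) + 0·(2/3) = -4

-4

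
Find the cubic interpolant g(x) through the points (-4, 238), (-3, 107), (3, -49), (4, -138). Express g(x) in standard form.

g(x) = -3x^3 + 3x^2 + x + 2

Newton's divided differences:
g[-4,-3] = (107 - 238) / (-3 - (-4)) = -131
g[-3,3] = (-49 - 107) / (3 - (-3)) = -26
g[3,4] = (-138 - (-49)) / (4 - 3) = -89
g[-4,-3,3] = (-26 - (-131)) / (3 - (-4)) = 15
g[-3,3,4] = (-89 - (-26)) / (4 - (-3)) = -9
g[-4,-3,3,4] = (-9 - 15) / (4 - (-4)) = -3
g(x) = 238 + (-131)·(x + 4) + 15·(x + 4)(x + 3) + (-3)·(x + 4)(x + 3)(x - 3)
Expanding: g(x) = -3x^3 + 3x^2 + x + 2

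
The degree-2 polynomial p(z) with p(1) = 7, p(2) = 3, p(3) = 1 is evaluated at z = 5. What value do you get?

3

Using Newton's divided-difference form:
p[1,2] = (3 - 7) / (2 - 1) = -4
p[2,3] = (1 - 3) / (3 - 2) = -2
p[1,2,3] = (-2 - (-4)) / (3 - 1) = 1
p(5) = 7 + (-4)·(4) + 1·(4)·(3) = 3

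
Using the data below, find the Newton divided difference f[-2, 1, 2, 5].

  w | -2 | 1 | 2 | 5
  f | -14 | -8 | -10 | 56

f[-2,1] = (-8 - (-14)) / (1 - (-2)) = 2
f[1,2] = (-10 - (-8)) / (2 - 1) = -2
f[2,5] = (56 - (-10)) / (5 - 2) = 22
f[-2,1,2] = (-2 - 2) / (2 - (-2)) = -1
f[1,2,5] = (22 - (-2)) / (5 - 1) = 6
f[-2,1,2,5] = (6 - (-1)) / (5 - (-2)) = 1

1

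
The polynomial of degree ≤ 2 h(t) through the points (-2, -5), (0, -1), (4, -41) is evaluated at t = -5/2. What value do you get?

-17/2

Using Newton's divided-difference form:
h[-2,0] = (-1 - (-5)) / (0 - (-2)) = 2
h[0,4] = (-41 - (-1)) / (4 - 0) = -10
h[-2,0,4] = (-10 - 2) / (4 - (-2)) = -2
h(-5/2) = -5 + 2·(-1/2) + (-2)·(-1/2)·(-5/2) = -17/2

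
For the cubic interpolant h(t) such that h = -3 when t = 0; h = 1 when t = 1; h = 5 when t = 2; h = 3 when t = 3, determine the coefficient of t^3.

-1

L_0(t) = (t - 1)(t - 2)(t - 3) / [-6] = -(1/6)t^3 + t^2 - (11/6)t + 1
L_1(t) = t(t - 2)(t - 3) / [2] = (1/2)t^3 - (5/2)t^2 + 3t
L_2(t) = t(t - 1)(t - 3) / [-2] = -(1/2)t^3 + 2t^2 - (3/2)t
L_3(t) = t(t - 1)(t - 2) / [6] = (1/6)t^3 - (1/2)t^2 + (1/3)t
h(t) = (-3)·L_0 + 1·L_1 + 5·L_2 + 3·L_3
Only the coefficient of t^3 is needed; take it from each L_i and combine:
(-3)·(-1/6) + 1·(1/2) + 5·(-1/2) + 3·(1/6) = -1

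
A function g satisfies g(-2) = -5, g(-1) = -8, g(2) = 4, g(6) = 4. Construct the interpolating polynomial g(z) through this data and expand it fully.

g(z) = -(65/224)z^3 + (327/224)z^2 + (191/56)z - 355/56

Newton's divided differences:
g[-2,-1] = (-8 - (-5)) / (-1 - (-2)) = -3
g[-1,2] = (4 - (-8)) / (2 - (-1)) = 4
g[2,6] = (4 - 4) / (6 - 2) = 0
g[-2,-1,2] = (4 - (-3)) / (2 - (-2)) = 7/4
g[-1,2,6] = (0 - 4) / (6 - (-1)) = -4/7
g[-2,-1,2,6] = (-4/7 - 7/4) / (6 - (-2)) = -65/224
g(z) = -5 + (-3)·(z + 2) + (7/4)·(z + 2)(z + 1) + (-65/224)·(z + 2)(z + 1)(z - 2)
Expanding: g(z) = -(65/224)z^3 + (327/224)z^2 + (191/56)z - 355/56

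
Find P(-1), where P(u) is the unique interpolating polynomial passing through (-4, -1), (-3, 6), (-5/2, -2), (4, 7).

L_0(-1) = (2)·(3/2)·(-5)/[(-1)·(-3/2)·(-8)] = 5/4
L_1(-1) = (3)·(3/2)·(-5)/[(1)·(-1/2)·(-7)] = -45/7
L_2(-1) = (3)·(2)·(-5)/[(3/2)·(1/2)·(-13/2)] = 80/13
L_3(-1) = (3)·(2)·(3/2)/[(8)·(7)·(13/2)] = 9/364
Sum: (-1)·(5/4) + 6·(-45/7) + (-2)·(80/13) + 7·(9/364) = -4728/91

-4728/91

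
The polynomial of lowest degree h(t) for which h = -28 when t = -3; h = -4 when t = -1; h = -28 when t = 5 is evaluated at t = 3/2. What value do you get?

7/2

Using Newton's divided-difference form:
h[-3,-1] = (-4 - (-28)) / (-1 - (-3)) = 12
h[-1,5] = (-28 - (-4)) / (5 - (-1)) = -4
h[-3,-1,5] = (-4 - 12) / (5 - (-3)) = -2
h(3/2) = -28 + 12·(9/2) + (-2)·(9/2)·(5/2) = 7/2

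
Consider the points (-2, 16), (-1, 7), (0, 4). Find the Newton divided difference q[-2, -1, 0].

3

q[-2,-1] = (7 - 16) / (-1 - (-2)) = -9
q[-1,0] = (4 - 7) / (0 - (-1)) = -3
q[-2,-1,0] = (-3 - (-9)) / (0 - (-2)) = 3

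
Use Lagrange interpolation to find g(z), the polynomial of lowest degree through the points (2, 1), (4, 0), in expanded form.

g(z) = -(1/2)z + 2

Build the Lagrange basis polynomials:
L_0(z) = (z - 4) / [-2] = -(1/2)z + 2
L_1(z) = (z - 2) / [2] = (1/2)z - 1
g(z) = 1·L_0 + 0·L_1
  1·L_0(z) = -(1/2)z + 2
  0·L_1(z) = 0
Adding term by term: -(1/2)z + 2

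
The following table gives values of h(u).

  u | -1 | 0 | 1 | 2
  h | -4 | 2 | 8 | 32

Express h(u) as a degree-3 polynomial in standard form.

L_0(u) = u(u - 1)(u - 2) / [-6] = -(1/6)u^3 + (1/2)u^2 - (1/3)u
L_1(u) = (u + 1)(u - 1)(u - 2) / [2] = (1/2)u^3 - u^2 - (1/2)u + 1
L_2(u) = (u + 1)u(u - 2) / [-2] = -(1/2)u^3 + (1/2)u^2 + u
L_3(u) = (u + 1)u(u - 1) / [6] = (1/6)u^3 - (1/6)u
h(u) = (-4)·L_0 + 2·L_1 + 8·L_2 + 32·L_3
  (-4)·L_0(u) = (2/3)u^3 - 2u^2 + (4/3)u
  2·L_1(u) = u^3 - 2u^2 - u + 2
  8·L_2(u) = -4u^3 + 4u^2 + 8u
  32·L_3(u) = (16/3)u^3 - (16/3)u
Adding term by term: 3u^3 + 3u + 2

h(u) = 3u^3 + 3u + 2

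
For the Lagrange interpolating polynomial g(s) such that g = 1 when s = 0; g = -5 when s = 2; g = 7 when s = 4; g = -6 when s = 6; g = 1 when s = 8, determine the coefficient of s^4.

11/48

Build the Lagrange basis polynomials:
L_0(s) = (s - 2)(s - 4)(s - 6)(s - 8) / [384] = (1/384)s^4 - (5/96)s^3 + (35/96)s^2 - (25/24)s + 1
L_1(s) = s(s - 4)(s - 6)(s - 8) / [-96] = -(1/96)s^4 + (3/16)s^3 - (13/12)s^2 + 2s
L_2(s) = s(s - 2)(s - 6)(s - 8) / [64] = (1/64)s^4 - (1/4)s^3 + (19/16)s^2 - (3/2)s
L_3(s) = s(s - 2)(s - 4)(s - 8) / [-96] = -(1/96)s^4 + (7/48)s^3 - (7/12)s^2 + (2/3)s
L_4(s) = s(s - 2)(s - 4)(s - 6) / [384] = (1/384)s^4 - (1/32)s^3 + (11/96)s^2 - (1/8)s
g(s) = 1·L_0 + (-5)·L_1 + 7·L_2 + (-6)·L_3 + 1·L_4
Only the coefficient of s^4 is needed; take it from each L_i and combine:
1·(1/384) + (-5)·(-1/96) + 7·(1/64) + (-6)·(-1/96) + 1·(1/384) = 11/48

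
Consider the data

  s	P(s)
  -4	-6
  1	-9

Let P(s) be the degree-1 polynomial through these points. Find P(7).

-63/5

Evaluate each Lagrange basis at s = 7:
L_0(7) = (6)/[(-5)] = -6/5
L_1(7) = (11)/[(5)] = 11/5
Sum: (-6)·(-6/5) + (-9)·(11/5) = -63/5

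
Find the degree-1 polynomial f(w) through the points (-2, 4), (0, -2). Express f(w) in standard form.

f(w) = -3w - 2

Build the Lagrange basis polynomials:
L_0(w) = w / [-2] = -(1/2)w
L_1(w) = (w + 2) / [2] = (1/2)w + 1
f(w) = 4·L_0 + (-2)·L_1
  4·L_0(w) = -2w
  (-2)·L_1(w) = -w - 2
Adding term by term: -3w - 2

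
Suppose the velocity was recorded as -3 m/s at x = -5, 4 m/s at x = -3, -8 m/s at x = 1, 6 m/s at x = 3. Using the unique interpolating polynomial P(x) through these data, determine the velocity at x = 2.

-421/96

L_0(2) = (5)·(1)·(-1)/[(-2)·(-6)·(-8)] = 5/96
L_1(2) = (7)·(1)·(-1)/[(2)·(-4)·(-6)] = -7/48
L_2(2) = (7)·(5)·(-1)/[(6)·(4)·(-2)] = 35/48
L_3(2) = (7)·(5)·(1)/[(8)·(6)·(2)] = 35/96
Sum: (-3)·(5/96) + 4·(-7/48) + (-8)·(35/48) + 6·(35/96) = -421/96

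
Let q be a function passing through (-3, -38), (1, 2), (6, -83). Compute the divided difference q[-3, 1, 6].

q[-3,1] = (2 - (-38)) / (1 - (-3)) = 10
q[1,6] = (-83 - 2) / (6 - 1) = -17
q[-3,1,6] = (-17 - 10) / (6 - (-3)) = -3

-3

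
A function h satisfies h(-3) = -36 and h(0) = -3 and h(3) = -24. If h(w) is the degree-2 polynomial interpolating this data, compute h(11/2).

-331/4

Evaluate each Lagrange basis at w = 11/2:
L_0(11/2) = (11/2)·(5/2)/[(-3)·(-6)] = 55/72
L_1(11/2) = (17/2)·(5/2)/[(3)·(-3)] = -85/36
L_2(11/2) = (17/2)·(11/2)/[(6)·(3)] = 187/72
Sum: (-36)·(55/72) + (-3)·(-85/36) + (-24)·(187/72) = -331/4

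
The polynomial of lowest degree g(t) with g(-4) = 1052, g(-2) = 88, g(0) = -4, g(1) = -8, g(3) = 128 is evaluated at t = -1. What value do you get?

L_0(-1) = (1)·(-1)·(-2)·(-4)/[(-2)·(-4)·(-5)·(-7)] = -1/35
L_1(-1) = (3)·(-1)·(-2)·(-4)/[(2)·(-2)·(-3)·(-5)] = 2/5
L_2(-1) = (3)·(1)·(-2)·(-4)/[(4)·(2)·(-1)·(-3)] = 1
L_3(-1) = (3)·(1)·(-1)·(-4)/[(5)·(3)·(1)·(-2)] = -2/5
L_4(-1) = (3)·(1)·(-1)·(-2)/[(7)·(5)·(3)·(2)] = 1/35
Sum: 1052·(-1/35) + 88·(2/5) + (-4)·(1) + (-8)·(-2/5) + 128·(1/35) = 8

8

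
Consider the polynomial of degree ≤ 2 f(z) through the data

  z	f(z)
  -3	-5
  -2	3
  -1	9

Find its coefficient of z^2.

The leading coefficient equals the top divided difference f[-3,-2,-1].
f[-3,-2] = (3 - (-5)) / (-2 - (-3)) = 8
f[-2,-1] = (9 - 3) / (-1 - (-2)) = 6
f[-3,-2,-1] = (6 - 8) / (-1 - (-3)) = -1

-1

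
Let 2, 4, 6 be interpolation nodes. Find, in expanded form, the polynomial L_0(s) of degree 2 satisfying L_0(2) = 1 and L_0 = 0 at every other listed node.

L_0(s) = (1/8)s^2 - (5/4)s + 3

L_0(s) = (s - 4)(s - 6) / [(-2)·(-4)]
       = (s^2 - 10s + 24) / (8)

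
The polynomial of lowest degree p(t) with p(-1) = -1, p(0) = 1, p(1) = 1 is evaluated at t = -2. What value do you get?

Using Newton's divided-difference form:
p[-1,0] = (1 - (-1)) / (0 - (-1)) = 2
p[0,1] = (1 - 1) / (1 - 0) = 0
p[-1,0,1] = (0 - 2) / (1 - (-1)) = -1
p(-2) = -1 + 2·(-1) + (-1)·(-1)·(-2) = -5

-5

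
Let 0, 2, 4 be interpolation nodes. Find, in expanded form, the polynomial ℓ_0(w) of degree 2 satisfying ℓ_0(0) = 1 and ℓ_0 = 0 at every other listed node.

ℓ_0(w) = (1/8)w^2 - (3/4)w + 1

ℓ_0(w) = (w - 2)(w - 4) / [(-2)·(-4)]
       = (w^2 - 6w + 8) / (8)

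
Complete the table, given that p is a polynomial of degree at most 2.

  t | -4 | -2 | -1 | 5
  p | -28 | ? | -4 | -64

-8

The 3 known values determine p uniquely (degree ≤ 2).
Evaluate each Lagrange basis at t = -2:
L_0(-2) = (-1)·(-7)/[(-3)·(-9)] = 7/27
L_1(-2) = (2)·(-7)/[(3)·(-6)] = 7/9
L_2(-2) = (2)·(-1)/[(9)·(6)] = -1/27
Sum: (-28)·(7/27) + (-4)·(7/9) + (-64)·(-1/27) = -8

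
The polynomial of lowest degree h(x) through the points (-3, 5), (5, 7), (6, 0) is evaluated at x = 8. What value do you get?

-113/6

Evaluate each Lagrange basis at x = 8:
L_0(8) = (3)·(2)/[(-8)·(-9)] = 1/12
L_1(8) = (11)·(2)/[(8)·(-1)] = -11/4
L_2(8) = (11)·(3)/[(9)·(1)] = 11/3
Sum: 5·(1/12) + 7·(-11/4) + 0 = -113/6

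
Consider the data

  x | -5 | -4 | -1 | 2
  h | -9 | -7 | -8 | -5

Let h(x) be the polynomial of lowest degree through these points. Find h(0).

-527/63

Evaluate each Lagrange basis at x = 0:
L_0(0) = (4)·(1)·(-2)/[(-1)·(-4)·(-7)] = 2/7
L_1(0) = (5)·(1)·(-2)/[(1)·(-3)·(-6)] = -5/9
L_2(0) = (5)·(4)·(-2)/[(4)·(3)·(-3)] = 10/9
L_3(0) = (5)·(4)·(1)/[(7)·(6)·(3)] = 10/63
Sum: (-9)·(2/7) + (-7)·(-5/9) + (-8)·(10/9) + (-5)·(10/63) = -527/63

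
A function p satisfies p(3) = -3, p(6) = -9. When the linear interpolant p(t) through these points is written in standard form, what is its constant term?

3

Build the Lagrange basis polynomials:
L_0(t) = (t - 6) / [-3] = -(1/3)t + 2
L_1(t) = (t - 3) / [3] = (1/3)t - 1
p(t) = (-3)·L_0 + (-9)·L_1
Only the constant term is needed; take it from each L_i and combine:
(-3)·(2) + (-9)·(-1) = 3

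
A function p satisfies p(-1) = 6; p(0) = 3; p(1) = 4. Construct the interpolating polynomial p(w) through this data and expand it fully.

L_0(w) = w(w - 1) / [2] = (1/2)w^2 - (1/2)w
L_1(w) = (w + 1)(w - 1) / [-1] = -w^2 + 1
L_2(w) = (w + 1)w / [2] = (1/2)w^2 + (1/2)w
p(w) = 6·L_0 + 3·L_1 + 4·L_2
  6·L_0(w) = 3w^2 - 3w
  3·L_1(w) = -3w^2 + 3
  4·L_2(w) = 2w^2 + 2w
Adding term by term: 2w^2 - w + 3

p(w) = 2w^2 - w + 3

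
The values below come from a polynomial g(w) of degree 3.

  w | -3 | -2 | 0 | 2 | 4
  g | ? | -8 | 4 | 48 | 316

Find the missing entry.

The 4 known values determine g uniquely (degree ≤ 3).
Evaluate each Lagrange basis at w = -3:
L_0(-3) = (-3)·(-5)·(-7)/[(-2)·(-4)·(-6)] = 35/16
L_1(-3) = (-1)·(-5)·(-7)/[(2)·(-2)·(-4)] = -35/16
L_2(-3) = (-1)·(-3)·(-7)/[(4)·(2)·(-2)] = 21/16
L_3(-3) = (-1)·(-3)·(-5)/[(6)·(4)·(2)] = -5/16
Sum: (-8)·(35/16) + 4·(-35/16) + 48·(21/16) + 316·(-5/16) = -62

-62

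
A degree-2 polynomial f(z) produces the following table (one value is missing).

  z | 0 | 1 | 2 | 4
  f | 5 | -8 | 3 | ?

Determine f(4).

The 3 known values determine f uniquely (degree ≤ 2).
L_0(4) = (3)·(2)/[(-1)·(-2)] = 3
L_1(4) = (4)·(2)/[(1)·(-1)] = -8
L_2(4) = (4)·(3)/[(2)·(1)] = 6
Sum: 5·(3) + (-8)·(-8) + 3·(6) = 97

97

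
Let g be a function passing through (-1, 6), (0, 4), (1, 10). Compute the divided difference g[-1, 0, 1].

g[-1,0] = (4 - 6) / (0 - (-1)) = -2
g[0,1] = (10 - 4) / (1 - 0) = 6
g[-1,0,1] = (6 - (-2)) / (1 - (-1)) = 4

4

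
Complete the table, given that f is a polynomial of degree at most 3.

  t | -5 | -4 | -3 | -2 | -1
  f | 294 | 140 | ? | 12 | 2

52

The 4 known values determine f uniquely (degree ≤ 3).
L_0(-3) = (1)·(-1)·(-2)/[(-1)·(-3)·(-4)] = -1/6
L_1(-3) = (2)·(-1)·(-2)/[(1)·(-2)·(-3)] = 2/3
L_2(-3) = (2)·(1)·(-2)/[(3)·(2)·(-1)] = 2/3
L_3(-3) = (2)·(1)·(-1)/[(4)·(3)·(1)] = -1/6
Sum: 294·(-1/6) + 140·(2/3) + 12·(2/3) + 2·(-1/6) = 52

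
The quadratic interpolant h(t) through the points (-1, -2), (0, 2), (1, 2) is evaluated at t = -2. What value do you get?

-10

Using Newton's divided-difference form:
h[-1,0] = (2 - (-2)) / (0 - (-1)) = 4
h[0,1] = (2 - 2) / (1 - 0) = 0
h[-1,0,1] = (0 - 4) / (1 - (-1)) = -2
h(-2) = -2 + 4·(-1) + (-2)·(-1)·(-2) = -10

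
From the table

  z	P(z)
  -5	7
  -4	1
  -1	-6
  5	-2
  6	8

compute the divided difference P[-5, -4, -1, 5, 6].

19/1320

P[-5,-4] = (1 - 7) / (-4 - (-5)) = -6
P[-4,-1] = (-6 - 1) / (-1 - (-4)) = -7/3
P[-1,5] = (-2 - (-6)) / (5 - (-1)) = 2/3
P[5,6] = (8 - (-2)) / (6 - 5) = 10
P[-5,-4,-1] = (-7/3 - (-6)) / (-1 - (-5)) = 11/12
P[-4,-1,5] = (2/3 - (-7/3)) / (5 - (-4)) = 1/3
P[-1,5,6] = (10 - 2/3) / (6 - (-1)) = 4/3
P[-5,-4,-1,5] = (1/3 - 11/12) / (5 - (-5)) = -7/120
P[-4,-1,5,6] = (4/3 - 1/3) / (6 - (-4)) = 1/10
P[-5,-4,-1,5,6] = (1/10 - (-7/120)) / (6 - (-5)) = 19/1320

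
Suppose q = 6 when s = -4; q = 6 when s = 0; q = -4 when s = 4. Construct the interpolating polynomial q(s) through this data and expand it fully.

q(s) = -(5/16)s^2 - (5/4)s + 6

L_0(s) = s(s - 4) / [32] = (1/32)s^2 - (1/8)s
L_1(s) = (s + 4)(s - 4) / [-16] = -(1/16)s^2 + 1
L_2(s) = (s + 4)s / [32] = (1/32)s^2 + (1/8)s
q(s) = 6·L_0 + 6·L_1 + (-4)·L_2
  6·L_0(s) = (3/16)s^2 - (3/4)s
  6·L_1(s) = -(3/8)s^2 + 6
  (-4)·L_2(s) = -(1/8)s^2 - (1/2)s
Adding term by term: -(5/16)s^2 - (5/4)s + 6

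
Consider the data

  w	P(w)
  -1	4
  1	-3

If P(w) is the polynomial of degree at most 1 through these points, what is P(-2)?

15/2

L_0(-2) = (-3)/[(-2)] = 3/2
L_1(-2) = (-1)/[(2)] = -1/2
Sum: 4·(3/2) + (-3)·(-1/2) = 15/2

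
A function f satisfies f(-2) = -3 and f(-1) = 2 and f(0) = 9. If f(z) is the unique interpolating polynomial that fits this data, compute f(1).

18

Using Newton's divided-difference form:
f[-2,-1] = (2 - (-3)) / (-1 - (-2)) = 5
f[-1,0] = (9 - 2) / (0 - (-1)) = 7
f[-2,-1,0] = (7 - 5) / (0 - (-2)) = 1
f(1) = -3 + 5·(3) + 1·(3)·(2) = 18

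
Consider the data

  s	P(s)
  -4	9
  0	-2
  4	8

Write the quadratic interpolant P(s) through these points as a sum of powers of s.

Build the Lagrange basis polynomials:
L_0(s) = s(s - 4) / [32] = (1/32)s^2 - (1/8)s
L_1(s) = (s + 4)(s - 4) / [-16] = -(1/16)s^2 + 1
L_2(s) = (s + 4)s / [32] = (1/32)s^2 + (1/8)s
P(s) = 9·L_0 + (-2)·L_1 + 8·L_2
  9·L_0(s) = (9/32)s^2 - (9/8)s
  (-2)·L_1(s) = (1/8)s^2 - 2
  8·L_2(s) = (1/4)s^2 + s
Adding term by term: (21/32)s^2 - (1/8)s - 2

P(s) = (21/32)s^2 - (1/8)s - 2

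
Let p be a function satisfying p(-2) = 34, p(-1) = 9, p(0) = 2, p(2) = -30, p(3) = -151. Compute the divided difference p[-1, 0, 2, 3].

p[-1,0] = (2 - 9) / (0 - (-1)) = -7
p[0,2] = (-30 - 2) / (2 - 0) = -16
p[2,3] = (-151 - (-30)) / (3 - 2) = -121
p[-1,0,2] = (-16 - (-7)) / (2 - (-1)) = -3
p[0,2,3] = (-121 - (-16)) / (3 - 0) = -35
p[-1,0,2,3] = (-35 - (-3)) / (3 - (-1)) = -8

-8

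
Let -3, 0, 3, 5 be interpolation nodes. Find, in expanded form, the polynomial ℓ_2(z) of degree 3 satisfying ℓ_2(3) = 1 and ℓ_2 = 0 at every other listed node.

ℓ_2(z) = (z + 3)z(z - 5) / [(6)·(3)·(-2)]
       = (z^3 - 2z^2 - 15z) / (-36)

ℓ_2(z) = -(1/36)z^3 + (1/18)z^2 + (5/12)z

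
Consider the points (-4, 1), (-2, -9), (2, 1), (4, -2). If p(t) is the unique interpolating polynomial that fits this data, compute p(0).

-31/6

Evaluate each Lagrange basis at t = 0:
L_0(0) = (2)·(-2)·(-4)/[(-2)·(-6)·(-8)] = -1/6
L_1(0) = (4)·(-2)·(-4)/[(2)·(-4)·(-6)] = 2/3
L_2(0) = (4)·(2)·(-4)/[(6)·(4)·(-2)] = 2/3
L_3(0) = (4)·(2)·(-2)/[(8)·(6)·(2)] = -1/6
Sum: 1·(-1/6) + (-9)·(2/3) + 1·(2/3) + (-2)·(-1/6) = -31/6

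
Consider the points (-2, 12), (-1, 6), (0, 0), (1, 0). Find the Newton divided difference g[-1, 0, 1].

g[-1,0] = (0 - 6) / (0 - (-1)) = -6
g[0,1] = (0 - 0) / (1 - 0) = 0
g[-1,0,1] = (0 - (-6)) / (1 - (-1)) = 3

3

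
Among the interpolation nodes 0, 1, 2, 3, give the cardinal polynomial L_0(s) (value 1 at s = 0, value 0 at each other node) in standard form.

L_0(s) = (s - 1)(s - 2)(s - 3) / [(-1)·(-2)·(-3)]
       = (s^3 - 6s^2 + 11s - 6) / (-6)

L_0(s) = -(1/6)s^3 + s^2 - (11/6)s + 1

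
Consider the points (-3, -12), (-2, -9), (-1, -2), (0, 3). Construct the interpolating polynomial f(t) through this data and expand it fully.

Build the Lagrange basis polynomials:
L_0(t) = (t + 2)(t + 1)t / [-6] = -(1/6)t^3 - (1/2)t^2 - (1/3)t
L_1(t) = (t + 3)(t + 1)t / [2] = (1/2)t^3 + 2t^2 + (3/2)t
L_2(t) = (t + 3)(t + 2)t / [-2] = -(1/2)t^3 - (5/2)t^2 - 3t
L_3(t) = (t + 3)(t + 2)(t + 1) / [6] = (1/6)t^3 + t^2 + (11/6)t + 1
f(t) = (-12)·L_0 + (-9)·L_1 + (-2)·L_2 + 3·L_3
  (-12)·L_0(t) = 2t^3 + 6t^2 + 4t
  (-9)·L_1(t) = -(9/2)t^3 - 18t^2 - (27/2)t
  (-2)·L_2(t) = t^3 + 5t^2 + 6t
  3·L_3(t) = (1/2)t^3 + 3t^2 + (11/2)t + 3
Adding term by term: -t^3 - 4t^2 + 2t + 3

f(t) = -t^3 - 4t^2 + 2t + 3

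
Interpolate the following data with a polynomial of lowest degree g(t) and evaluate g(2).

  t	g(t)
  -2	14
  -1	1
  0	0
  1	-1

-14

Using Newton's divided-difference form:
g[-2,-1] = (1 - 14) / (-1 - (-2)) = -13
g[-1,0] = (0 - 1) / (0 - (-1)) = -1
g[0,1] = (-1 - 0) / (1 - 0) = -1
g[-2,-1,0] = (-1 - (-13)) / (0 - (-2)) = 6
g[-1,0,1] = (-1 - (-1)) / (1 - (-1)) = 0
g[-2,-1,0,1] = (0 - 6) / (1 - (-2)) = -2
g(2) = 14 + (-13)·(4) + 6·(4)·(3) + (-2)·(4)·(3)·(2) = -14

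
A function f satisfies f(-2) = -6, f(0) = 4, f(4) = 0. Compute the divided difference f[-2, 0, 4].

f[-2,0] = (4 - (-6)) / (0 - (-2)) = 5
f[0,4] = (0 - 4) / (4 - 0) = -1
f[-2,0,4] = (-1 - 5) / (4 - (-2)) = -1

-1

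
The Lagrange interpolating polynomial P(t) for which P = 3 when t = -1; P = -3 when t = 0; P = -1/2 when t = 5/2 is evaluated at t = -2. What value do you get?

13

L_0(-2) = (-2)·(-9/2)/[(-1)·(-7/2)] = 18/7
L_1(-2) = (-1)·(-9/2)/[(1)·(-5/2)] = -9/5
L_2(-2) = (-1)·(-2)/[(7/2)·(5/2)] = 8/35
Sum: 3·(18/7) + (-3)·(-9/5) + (-1/2)·(8/35) = 13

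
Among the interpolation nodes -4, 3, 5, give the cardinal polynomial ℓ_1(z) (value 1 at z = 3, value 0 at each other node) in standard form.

ℓ_1(z) = -(1/14)z^2 + (1/14)z + 10/7

ℓ_1(z) = (z + 4)(z - 5) / [(7)·(-2)]
       = (z^2 - z - 20) / (-14)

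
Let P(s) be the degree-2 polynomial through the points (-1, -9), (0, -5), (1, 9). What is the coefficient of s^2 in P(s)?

5

Build the Lagrange basis polynomials:
L_0(s) = s(s - 1) / [2] = (1/2)s^2 - (1/2)s
L_1(s) = (s + 1)(s - 1) / [-1] = -s^2 + 1
L_2(s) = (s + 1)s / [2] = (1/2)s^2 + (1/2)s
P(s) = (-9)·L_0 + (-5)·L_1 + 9·L_2
Only the coefficient of s^2 is needed; take it from each L_i and combine:
(-9)·(1/2) + (-5)·(-1) + 9·(1/2) = 5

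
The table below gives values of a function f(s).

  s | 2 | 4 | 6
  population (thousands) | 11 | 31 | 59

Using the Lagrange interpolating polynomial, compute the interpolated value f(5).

44

L_0(5) = (1)·(-1)/[(-2)·(-4)] = -1/8
L_1(5) = (3)·(-1)/[(2)·(-2)] = 3/4
L_2(5) = (3)·(1)/[(4)·(2)] = 3/8
Sum: 11·(-1/8) + 31·(3/4) + 59·(3/8) = 44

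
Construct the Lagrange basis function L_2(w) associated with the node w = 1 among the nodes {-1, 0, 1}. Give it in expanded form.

L_2(w) = (w + 1)w / [(2)·(1)]
       = (w^2 + w) / (2)

L_2(w) = (1/2)w^2 + (1/2)w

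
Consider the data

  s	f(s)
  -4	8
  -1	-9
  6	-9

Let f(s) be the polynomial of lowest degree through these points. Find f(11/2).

Evaluate each Lagrange basis at s = 11/2:
L_0(11/2) = (13/2)·(-1/2)/[(-3)·(-10)] = -13/120
L_1(11/2) = (19/2)·(-1/2)/[(3)·(-7)] = 19/84
L_2(11/2) = (19/2)·(13/2)/[(10)·(7)] = 247/280
Sum: 8·(-13/120) + (-9)·(19/84) + (-9)·(247/280) = -1301/120

-1301/120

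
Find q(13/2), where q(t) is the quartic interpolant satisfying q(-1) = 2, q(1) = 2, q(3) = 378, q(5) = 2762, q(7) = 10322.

30863/4

Using Newton's divided-difference form:
q[-1,1] = (2 - 2) / (1 - (-1)) = 0
q[1,3] = (378 - 2) / (3 - 1) = 188
q[3,5] = (2762 - 378) / (5 - 3) = 1192
q[5,7] = (10322 - 2762) / (7 - 5) = 3780
q[-1,1,3] = (188 - 0) / (3 - (-1)) = 47
q[1,3,5] = (1192 - 188) / (5 - 1) = 251
q[3,5,7] = (3780 - 1192) / (7 - 3) = 647
q[-1,1,3,5] = (251 - 47) / (5 - (-1)) = 34
q[1,3,5,7] = (647 - 251) / (7 - 1) = 66
q[-1,1,3,5,7] = (66 - 34) / (7 - (-1)) = 4
q(13/2) = 2 + 0·(15/2) + 47·(15/2)·(11/2) + 34·(15/2)·(11/2)·(7/2) + 4·(15/2)·(11/2)·(7/2)·(3/2) = 30863/4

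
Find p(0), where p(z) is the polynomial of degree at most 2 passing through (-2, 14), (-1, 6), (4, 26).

2

Evaluate each Lagrange basis at z = 0:
L_0(0) = (1)·(-4)/[(-1)·(-6)] = -2/3
L_1(0) = (2)·(-4)/[(1)·(-5)] = 8/5
L_2(0) = (2)·(1)/[(6)·(5)] = 1/15
Sum: 14·(-2/3) + 6·(8/5) + 26·(1/15) = 2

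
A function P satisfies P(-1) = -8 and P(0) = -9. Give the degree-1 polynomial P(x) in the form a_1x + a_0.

L_0(x) = x / [-1] = -x
L_1(x) = (x + 1) / [1] = x + 1
P(x) = (-8)·L_0 + (-9)·L_1
  (-8)·L_0(x) = 8x
  (-9)·L_1(x) = -9x - 9
Adding term by term: -x - 9

P(x) = -x - 9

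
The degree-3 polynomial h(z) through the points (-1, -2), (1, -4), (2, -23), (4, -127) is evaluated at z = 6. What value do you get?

L_0(6) = (5)·(4)·(2)/[(-2)·(-3)·(-5)] = -4/3
L_1(6) = (7)·(4)·(2)/[(2)·(-1)·(-3)] = 28/3
L_2(6) = (7)·(5)·(2)/[(3)·(1)·(-2)] = -35/3
L_3(6) = (7)·(5)·(4)/[(5)·(3)·(2)] = 14/3
Sum: (-2)·(-4/3) + (-4)·(28/3) + (-23)·(-35/3) + (-127)·(14/3) = -359

-359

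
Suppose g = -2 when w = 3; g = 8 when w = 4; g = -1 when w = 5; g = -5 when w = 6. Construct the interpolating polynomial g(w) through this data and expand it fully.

Newton's divided differences:
g[3,4] = (8 - (-2)) / (4 - 3) = 10
g[4,5] = (-1 - 8) / (5 - 4) = -9
g[5,6] = (-5 - (-1)) / (6 - 5) = -4
g[3,4,5] = (-9 - 10) / (5 - 3) = -19/2
g[4,5,6] = (-4 - (-9)) / (6 - 4) = 5/2
g[3,4,5,6] = (5/2 - (-19/2)) / (6 - 3) = 4
g(w) = -2 + 10·(w - 3) + (-19/2)·(w - 3)(w - 4) + 4·(w - 3)(w - 4)(w - 5)
Expanding: g(w) = 4w^3 - (115/2)w^2 + (529/2)w - 386

g(w) = 4w^3 - (115/2)w^2 + (529/2)w - 386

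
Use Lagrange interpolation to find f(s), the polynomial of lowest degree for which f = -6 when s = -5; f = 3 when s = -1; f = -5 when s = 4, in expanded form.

L_0(s) = (s + 1)(s - 4) / [36] = (1/36)s^2 - (1/12)s - 1/9
L_1(s) = (s + 5)(s - 4) / [-20] = -(1/20)s^2 - (1/20)s + 1
L_2(s) = (s + 5)(s + 1) / [45] = (1/45)s^2 + (2/15)s + 1/9
f(s) = (-6)·L_0 + 3·L_1 + (-5)·L_2
  (-6)·L_0(s) = -(1/6)s^2 + (1/2)s + 2/3
  3·L_1(s) = -(3/20)s^2 - (3/20)s + 3
  (-5)·L_2(s) = -(1/9)s^2 - (2/3)s - 5/9
Adding term by term: -(77/180)s^2 - (19/60)s + 28/9

f(s) = -(77/180)s^2 - (19/60)s + 28/9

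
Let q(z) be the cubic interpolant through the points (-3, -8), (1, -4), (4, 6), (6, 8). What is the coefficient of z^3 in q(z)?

The leading coefficient equals the top divided difference q[-3,1,4,6].
q[-3,1] = (-4 - (-8)) / (1 - (-3)) = 1
q[1,4] = (6 - (-4)) / (4 - 1) = 10/3
q[4,6] = (8 - 6) / (6 - 4) = 1
q[-3,1,4] = (10/3 - 1) / (4 - (-3)) = 1/3
q[1,4,6] = (1 - 10/3) / (6 - 1) = -7/15
q[-3,1,4,6] = (-7/15 - 1/3) / (6 - (-3)) = -4/45

-4/45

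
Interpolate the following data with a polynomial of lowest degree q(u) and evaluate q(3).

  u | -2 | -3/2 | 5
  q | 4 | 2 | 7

Evaluate each Lagrange basis at u = 3:
L_0(3) = (9/2)·(-2)/[(-1/2)·(-7)] = -18/7
L_1(3) = (5)·(-2)/[(1/2)·(-13/2)] = 40/13
L_2(3) = (5)·(9/2)/[(7)·(13/2)] = 45/91
Sum: 4·(-18/7) + 2·(40/13) + 7·(45/91) = -61/91

-61/91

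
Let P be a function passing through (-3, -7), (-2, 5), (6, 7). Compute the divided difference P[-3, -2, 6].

-47/36

P[-3,-2] = (5 - (-7)) / (-2 - (-3)) = 12
P[-2,6] = (7 - 5) / (6 - (-2)) = 1/4
P[-3,-2,6] = (1/4 - 12) / (6 - (-3)) = -47/36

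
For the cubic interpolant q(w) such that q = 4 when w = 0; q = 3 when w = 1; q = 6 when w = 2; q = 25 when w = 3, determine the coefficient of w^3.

2

The leading coefficient equals the top divided difference q[0,1,2,3].
q[0,1] = (3 - 4) / (1 - 0) = -1
q[1,2] = (6 - 3) / (2 - 1) = 3
q[2,3] = (25 - 6) / (3 - 2) = 19
q[0,1,2] = (3 - (-1)) / (2 - 0) = 2
q[1,2,3] = (19 - 3) / (3 - 1) = 8
q[0,1,2,3] = (8 - 2) / (3 - 0) = 2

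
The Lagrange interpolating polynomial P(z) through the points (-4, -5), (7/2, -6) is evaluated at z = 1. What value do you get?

-17/3

Evaluate each Lagrange basis at z = 1:
L_0(1) = (-5/2)/[(-15/2)] = 1/3
L_1(1) = (5)/[(15/2)] = 2/3
Sum: (-5)·(1/3) + (-6)·(2/3) = -17/3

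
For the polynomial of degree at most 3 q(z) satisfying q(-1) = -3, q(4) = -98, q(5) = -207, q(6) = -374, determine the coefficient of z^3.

-2

L_0(z) = (z - 4)(z - 5)(z - 6) / [-210] = -(1/210)z^3 + (1/14)z^2 - (37/105)z + 4/7
L_1(z) = (z + 1)(z - 5)(z - 6) / [10] = (1/10)z^3 - z^2 + (19/10)z + 3
L_2(z) = (z + 1)(z - 4)(z - 6) / [-6] = -(1/6)z^3 + (3/2)z^2 - (7/3)z - 4
L_3(z) = (z + 1)(z - 4)(z - 5) / [14] = (1/14)z^3 - (4/7)z^2 + (11/14)z + 10/7
q(z) = (-3)·L_0 + (-98)·L_1 + (-207)·L_2 + (-374)·L_3
Only the coefficient of z^3 is needed; take it from each L_i and combine:
(-3)·(-1/210) + (-98)·(1/10) + (-207)·(-1/6) + (-374)·(1/14) = -2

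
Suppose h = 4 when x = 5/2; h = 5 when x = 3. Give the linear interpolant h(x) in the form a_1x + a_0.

h(x) = 2x - 1

Build the Lagrange basis polynomials:
L_0(x) = (x - 3) / [-1/2] = -2x + 6
L_1(x) = (x - 5/2) / [1/2] = 2x - 5
h(x) = 4·L_0 + 5·L_1
  4·L_0(x) = -8x + 24
  5·L_1(x) = 10x - 25
Adding term by term: 2x - 1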